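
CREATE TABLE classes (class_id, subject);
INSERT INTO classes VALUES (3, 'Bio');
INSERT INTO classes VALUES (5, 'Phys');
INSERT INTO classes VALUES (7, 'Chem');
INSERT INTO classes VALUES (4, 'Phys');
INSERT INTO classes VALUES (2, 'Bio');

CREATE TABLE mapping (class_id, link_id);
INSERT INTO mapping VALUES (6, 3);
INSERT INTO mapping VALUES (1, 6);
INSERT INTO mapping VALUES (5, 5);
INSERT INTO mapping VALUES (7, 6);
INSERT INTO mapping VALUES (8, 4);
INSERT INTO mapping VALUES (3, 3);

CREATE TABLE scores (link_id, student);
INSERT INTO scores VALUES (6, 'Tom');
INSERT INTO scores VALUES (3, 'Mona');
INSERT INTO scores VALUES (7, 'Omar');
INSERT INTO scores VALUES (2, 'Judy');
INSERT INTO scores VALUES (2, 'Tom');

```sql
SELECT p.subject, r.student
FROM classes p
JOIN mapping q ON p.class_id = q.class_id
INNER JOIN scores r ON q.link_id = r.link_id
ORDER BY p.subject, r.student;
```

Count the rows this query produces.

Step 1 — p INNER JOIN q on class_id → 3 row(s).
Then INNER JOIN `scores r` on link_id: keep only rows whose q.link_id appears in r.
Result: 2 row(s).

2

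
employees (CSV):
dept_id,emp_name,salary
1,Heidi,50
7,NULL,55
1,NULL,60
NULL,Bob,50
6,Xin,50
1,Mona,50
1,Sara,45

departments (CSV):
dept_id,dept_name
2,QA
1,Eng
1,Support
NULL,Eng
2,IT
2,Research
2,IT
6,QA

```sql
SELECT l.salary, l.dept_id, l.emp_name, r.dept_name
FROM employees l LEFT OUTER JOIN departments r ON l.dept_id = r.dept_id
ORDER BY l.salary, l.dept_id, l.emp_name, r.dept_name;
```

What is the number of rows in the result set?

11

LEFT JOIN keeps every row from `employees`; unmatched rows get NULL for `departments`'s columns.
Matching on l.dept_id = r.dept_id. A NULL in a compared column never satisfies the condition.
- l (dept_id=1) pairs with 2 row(s) of r.
- l (dept_id=7) has no partner → padded with NULL.
- l (dept_id=1) pairs with 2 row(s) of r.
- l (dept_id=NULL) has no partner → padded with NULL.
- l (dept_id=6) pairs with 1 row(s) of r.
- l (dept_id=1) pairs with 2 row(s) of r.
- l (dept_id=1) pairs with 2 row(s) of r.
Total: 9 matched + 2 padded = 11 rows.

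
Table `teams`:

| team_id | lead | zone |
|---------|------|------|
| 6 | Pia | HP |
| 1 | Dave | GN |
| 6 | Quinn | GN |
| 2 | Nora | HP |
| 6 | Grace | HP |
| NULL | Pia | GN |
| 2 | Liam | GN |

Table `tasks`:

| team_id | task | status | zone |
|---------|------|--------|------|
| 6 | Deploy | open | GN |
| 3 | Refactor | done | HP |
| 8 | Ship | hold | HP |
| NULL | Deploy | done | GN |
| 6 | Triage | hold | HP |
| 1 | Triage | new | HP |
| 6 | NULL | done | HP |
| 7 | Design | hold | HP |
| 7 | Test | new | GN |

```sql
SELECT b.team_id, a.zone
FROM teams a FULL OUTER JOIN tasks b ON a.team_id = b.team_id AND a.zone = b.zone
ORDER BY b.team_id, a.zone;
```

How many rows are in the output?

15

FULL OUTER JOIN keeps every row from both sides; unmatched rows get NULL for the other side's columns.
Matching on a.team_id = b.team_id AND a.zone = b.zone. A NULL in a compared column never satisfies the condition.
Matched pairs: 5; unmatched a rows kept: 4; unmatched b rows kept: 6.
Total: 5 matched + 10 padded = 15 rows.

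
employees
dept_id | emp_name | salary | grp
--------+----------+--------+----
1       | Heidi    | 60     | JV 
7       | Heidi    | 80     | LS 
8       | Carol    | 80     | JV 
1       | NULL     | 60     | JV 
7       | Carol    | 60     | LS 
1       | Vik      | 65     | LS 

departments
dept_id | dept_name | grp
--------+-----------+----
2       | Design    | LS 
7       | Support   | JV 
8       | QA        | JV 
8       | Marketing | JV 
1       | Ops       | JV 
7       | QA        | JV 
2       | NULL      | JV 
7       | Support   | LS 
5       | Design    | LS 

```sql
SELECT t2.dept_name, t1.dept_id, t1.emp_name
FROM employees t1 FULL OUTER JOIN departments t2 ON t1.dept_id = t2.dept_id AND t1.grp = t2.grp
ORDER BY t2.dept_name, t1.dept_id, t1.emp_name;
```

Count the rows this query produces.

FULL OUTER JOIN keeps every row from both sides; unmatched rows get NULL for the other side's columns.
Matching on t1.dept_id = t2.dept_id AND t1.grp = t2.grp.
- t1[0] dept_id=1, grp=JV → 1 match(es) in t2 → 1 row(s).
- t1[1] dept_id=7, grp=LS → 1 match(es) in t2 → 1 row(s).
- t1[2] dept_id=8, grp=JV → 2 match(es) in t2 → 2 row(s).
- t1[3] dept_id=1, grp=JV → 1 match(es) in t2 → 1 row(s).
- t1[4] dept_id=7, grp=LS → 1 match(es) in t2 → 1 row(s).
- t1[5] dept_id=1, grp=LS → no match; kept with NULLs on the t2 side.
- 5 row(s) from t2 found no t1 partner → padded with NULL.
Total: 6 matched + 6 padded = 12 rows.

12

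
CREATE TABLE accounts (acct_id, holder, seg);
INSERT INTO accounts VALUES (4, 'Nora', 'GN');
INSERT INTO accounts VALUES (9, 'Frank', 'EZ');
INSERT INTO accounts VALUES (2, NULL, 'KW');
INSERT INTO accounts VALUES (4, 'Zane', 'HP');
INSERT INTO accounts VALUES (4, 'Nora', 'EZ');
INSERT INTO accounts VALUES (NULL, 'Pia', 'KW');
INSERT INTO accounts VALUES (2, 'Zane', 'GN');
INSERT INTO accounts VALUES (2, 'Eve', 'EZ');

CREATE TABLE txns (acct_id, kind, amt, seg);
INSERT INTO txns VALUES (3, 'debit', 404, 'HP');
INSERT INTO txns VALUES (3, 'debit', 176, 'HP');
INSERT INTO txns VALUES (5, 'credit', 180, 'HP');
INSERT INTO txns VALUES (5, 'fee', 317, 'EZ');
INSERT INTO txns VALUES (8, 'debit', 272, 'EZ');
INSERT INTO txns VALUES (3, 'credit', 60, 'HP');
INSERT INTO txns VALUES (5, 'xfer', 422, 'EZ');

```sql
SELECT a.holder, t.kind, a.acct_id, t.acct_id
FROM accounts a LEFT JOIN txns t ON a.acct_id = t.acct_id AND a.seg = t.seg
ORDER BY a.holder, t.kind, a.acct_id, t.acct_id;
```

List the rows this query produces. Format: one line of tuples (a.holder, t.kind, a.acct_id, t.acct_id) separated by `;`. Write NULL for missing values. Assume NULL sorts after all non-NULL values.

LEFT JOIN keeps every row from `accounts`; unmatched rows get NULL for `txns`'s columns.
Matching on a.acct_id = t.acct_id AND a.seg = t.seg. A NULL in a compared column never satisfies the condition.
Matched pairs: 0; unmatched a rows kept: 8.

(Eve, NULL, 2, NULL); (Frank, NULL, 9, NULL); (Nora, NULL, 4, NULL); (Nora, NULL, 4, NULL); (Pia, NULL, NULL, NULL); (Zane, NULL, 2, NULL); (Zane, NULL, 4, NULL); (NULL, NULL, 2, NULL)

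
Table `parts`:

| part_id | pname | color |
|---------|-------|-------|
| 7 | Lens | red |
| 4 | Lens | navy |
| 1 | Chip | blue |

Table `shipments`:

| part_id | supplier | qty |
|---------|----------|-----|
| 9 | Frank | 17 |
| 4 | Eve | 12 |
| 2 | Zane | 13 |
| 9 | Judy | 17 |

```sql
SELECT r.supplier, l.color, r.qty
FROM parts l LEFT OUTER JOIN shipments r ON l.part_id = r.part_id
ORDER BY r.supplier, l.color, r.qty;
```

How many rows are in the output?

3

LEFT JOIN keeps every row from `parts`; unmatched rows get NULL for `shipments`'s columns.
Matching on l.part_id = r.part_id.
Matched pairs: 1; unmatched l rows kept: 2.
Total: 1 matched + 2 padded = 3 rows.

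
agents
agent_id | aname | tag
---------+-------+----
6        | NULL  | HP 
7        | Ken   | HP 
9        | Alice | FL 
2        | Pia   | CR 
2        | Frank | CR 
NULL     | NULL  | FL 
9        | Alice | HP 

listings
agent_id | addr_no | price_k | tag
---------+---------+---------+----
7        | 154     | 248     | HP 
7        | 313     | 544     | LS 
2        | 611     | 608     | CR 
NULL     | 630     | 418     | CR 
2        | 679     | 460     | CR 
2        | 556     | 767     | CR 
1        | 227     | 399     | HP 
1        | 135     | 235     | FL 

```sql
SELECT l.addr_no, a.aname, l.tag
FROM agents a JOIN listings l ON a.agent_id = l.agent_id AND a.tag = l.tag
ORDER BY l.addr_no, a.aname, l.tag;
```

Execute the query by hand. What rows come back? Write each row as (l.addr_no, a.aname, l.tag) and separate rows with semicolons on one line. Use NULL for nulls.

(154, Ken, HP); (556, Frank, CR); (556, Pia, CR); (611, Frank, CR); (611, Pia, CR); (679, Frank, CR); (679, Pia, CR)

INNER JOIN keeps only pairs where the ON condition holds.
Matching on a.agent_id = l.agent_id AND a.tag = l.tag. A NULL in a compared column never satisfies the condition.
- a row (agent_id=6, tag=HP): no match → dropped.
- a row (agent_id=7, tag=HP): matches 1 l row(s) → 1 output row(s).
- a row (agent_id=9, tag=FL): no match → dropped.
- a row (agent_id=2, tag=CR): matches 3 l row(s) → 3 output row(s).
- a row (agent_id=2, tag=CR): matches 3 l row(s) → 3 output row(s).
- a row (agent_id=NULL, tag=FL): no match → dropped.
- a row (agent_id=9, tag=HP): no match → dropped.
After projecting and ordering:
l.addr_no | a.aname | l.tag
154 | Ken | HP
556 | Frank | CR
556 | Pia | CR
611 | Frank | CR
611 | Pia | CR
679 | Frank | CR
679 | Pia | CR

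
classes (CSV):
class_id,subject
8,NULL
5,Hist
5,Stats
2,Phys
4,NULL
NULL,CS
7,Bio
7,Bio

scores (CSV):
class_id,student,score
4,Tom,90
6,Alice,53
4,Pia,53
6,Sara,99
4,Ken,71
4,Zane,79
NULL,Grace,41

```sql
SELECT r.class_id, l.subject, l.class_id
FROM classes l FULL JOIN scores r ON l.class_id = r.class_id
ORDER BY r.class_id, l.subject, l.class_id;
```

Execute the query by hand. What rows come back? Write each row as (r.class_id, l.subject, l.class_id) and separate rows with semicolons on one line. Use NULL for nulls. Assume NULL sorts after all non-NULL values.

FULL OUTER JOIN keeps every row from both sides; unmatched rows get NULL for the other side's columns.
Matching on l.class_id = r.class_id. A NULL in a compared column never satisfies the condition.
- l (class_id=8) has no partner → padded with NULL.
- l (class_id=5) has no partner → padded with NULL.
- l (class_id=5) has no partner → padded with NULL.
- l (class_id=2) has no partner → padded with NULL.
- l (class_id=4) pairs with 4 row(s) of r.
- l (class_id=NULL) has no partner → padded with NULL.
- l (class_id=7) has no partner → padded with NULL.
- l (class_id=7) has no partner → padded with NULL.
- plus 3 unmatched r row(s), each kept with NULL l columns.

(4, NULL, 4); (4, NULL, 4); (4, NULL, 4); (4, NULL, 4); (6, NULL, NULL); (6, NULL, NULL); (NULL, Bio, 7); (NULL, Bio, 7); (NULL, CS, NULL); (NULL, Hist, 5); (NULL, Phys, 2); (NULL, Stats, 5); (NULL, NULL, 8); (NULL, NULL, NULL)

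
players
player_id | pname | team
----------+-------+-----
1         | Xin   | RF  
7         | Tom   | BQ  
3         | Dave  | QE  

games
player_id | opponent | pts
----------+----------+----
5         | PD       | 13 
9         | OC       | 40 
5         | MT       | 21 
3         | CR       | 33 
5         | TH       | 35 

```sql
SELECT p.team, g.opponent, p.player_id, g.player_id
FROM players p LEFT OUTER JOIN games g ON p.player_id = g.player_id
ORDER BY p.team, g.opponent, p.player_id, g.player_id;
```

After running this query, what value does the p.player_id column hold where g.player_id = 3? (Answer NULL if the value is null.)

3

LEFT JOIN keeps every row from `players`; unmatched rows get NULL for `games`'s columns.
Matching on p.player_id = g.player_id.
- p row (player_id=1): no match → kept, g columns NULL.
- p row (player_id=7): no match → kept, g columns NULL.
- p row (player_id=3): matches 1 g row(s) → 1 output row(s).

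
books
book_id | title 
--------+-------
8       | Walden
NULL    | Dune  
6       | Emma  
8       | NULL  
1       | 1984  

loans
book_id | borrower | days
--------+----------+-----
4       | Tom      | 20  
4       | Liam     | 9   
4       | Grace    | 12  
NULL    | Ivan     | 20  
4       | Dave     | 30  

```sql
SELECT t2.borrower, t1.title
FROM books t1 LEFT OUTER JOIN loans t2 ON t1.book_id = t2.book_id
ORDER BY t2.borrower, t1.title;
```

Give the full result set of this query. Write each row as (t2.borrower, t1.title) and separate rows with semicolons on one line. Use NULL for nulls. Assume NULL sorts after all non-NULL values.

LEFT JOIN keeps every row from `books`; unmatched rows get NULL for `loans`'s columns.
Matching on t1.book_id = t2.book_id. A NULL in a compared column never satisfies the condition.
- book_id=8: no t2 row matches, row kept with t2 columns NULL.
- book_id=NULL: no t2 row matches, row kept with t2 columns NULL.
- book_id=6: no t2 row matches, row kept with t2 columns NULL.
- book_id=8: no t2 row matches, row kept with t2 columns NULL.
- book_id=1: no t2 row matches, row kept with t2 columns NULL.
After projecting and ordering:
t2.borrower | t1.title
NULL | 1984
NULL | Dune
NULL | Emma
NULL | Walden
NULL | NULL

(NULL, 1984); (NULL, Dune); (NULL, Emma); (NULL, Walden); (NULL, NULL)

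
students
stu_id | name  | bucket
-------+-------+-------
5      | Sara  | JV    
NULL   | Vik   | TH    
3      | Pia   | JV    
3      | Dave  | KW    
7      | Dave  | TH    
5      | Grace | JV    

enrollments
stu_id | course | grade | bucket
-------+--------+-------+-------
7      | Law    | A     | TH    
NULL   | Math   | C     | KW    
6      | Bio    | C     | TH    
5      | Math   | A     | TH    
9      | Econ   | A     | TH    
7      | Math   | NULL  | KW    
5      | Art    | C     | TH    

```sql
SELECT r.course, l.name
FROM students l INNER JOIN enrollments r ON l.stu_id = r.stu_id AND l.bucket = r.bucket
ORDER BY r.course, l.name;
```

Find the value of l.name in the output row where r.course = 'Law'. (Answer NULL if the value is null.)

INNER JOIN keeps only pairs where the ON condition holds.
Matching on l.stu_id = r.stu_id AND l.bucket = r.bucket. A NULL in a compared column never satisfies the condition.
Matched pairs: 1.

Dave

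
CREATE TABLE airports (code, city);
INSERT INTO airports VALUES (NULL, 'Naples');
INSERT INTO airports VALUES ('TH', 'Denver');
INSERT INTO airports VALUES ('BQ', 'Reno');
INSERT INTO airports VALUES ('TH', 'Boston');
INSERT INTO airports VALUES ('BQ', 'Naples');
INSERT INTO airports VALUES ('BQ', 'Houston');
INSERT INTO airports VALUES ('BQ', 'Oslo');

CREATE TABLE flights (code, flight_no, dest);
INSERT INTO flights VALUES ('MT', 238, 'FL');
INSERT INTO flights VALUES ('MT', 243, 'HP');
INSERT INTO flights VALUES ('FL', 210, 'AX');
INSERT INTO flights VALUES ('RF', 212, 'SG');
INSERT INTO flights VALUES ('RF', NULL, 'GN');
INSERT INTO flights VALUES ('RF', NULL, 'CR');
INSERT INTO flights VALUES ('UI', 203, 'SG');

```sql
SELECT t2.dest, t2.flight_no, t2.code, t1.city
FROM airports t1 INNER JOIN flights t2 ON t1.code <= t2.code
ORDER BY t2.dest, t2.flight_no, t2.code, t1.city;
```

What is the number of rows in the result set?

30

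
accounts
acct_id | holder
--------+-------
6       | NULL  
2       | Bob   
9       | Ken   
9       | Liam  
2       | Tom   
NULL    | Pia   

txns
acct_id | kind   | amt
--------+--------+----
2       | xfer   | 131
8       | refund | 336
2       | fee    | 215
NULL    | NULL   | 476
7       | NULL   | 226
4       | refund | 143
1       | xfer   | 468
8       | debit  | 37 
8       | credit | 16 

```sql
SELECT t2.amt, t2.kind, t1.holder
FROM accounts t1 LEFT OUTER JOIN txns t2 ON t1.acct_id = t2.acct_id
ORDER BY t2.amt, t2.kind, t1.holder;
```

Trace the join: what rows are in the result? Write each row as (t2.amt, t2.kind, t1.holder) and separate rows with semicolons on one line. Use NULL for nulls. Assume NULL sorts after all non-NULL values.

LEFT JOIN keeps every row from `accounts`; unmatched rows get NULL for `txns`'s columns.
Matching on t1.acct_id = t2.acct_id. A NULL in a compared column never satisfies the condition.
- t1 (acct_id=6) has no partner → padded with NULL.
- t1 (acct_id=2) pairs with 2 row(s) of t2.
- t1 (acct_id=9) has no partner → padded with NULL.
- t1 (acct_id=9) has no partner → padded with NULL.
- t1 (acct_id=2) pairs with 2 row(s) of t2.
- t1 (acct_id=NULL) has no partner → padded with NULL.
After projecting and ordering:
t2.amt | t2.kind | t1.holder
131 | xfer | Bob
131 | xfer | Tom
215 | fee | Bob
215 | fee | Tom
NULL | NULL | Ken
NULL | NULL | Liam
NULL | NULL | Pia
NULL | NULL | NULL

(131, xfer, Bob); (131, xfer, Tom); (215, fee, Bob); (215, fee, Tom); (NULL, NULL, Ken); (NULL, NULL, Liam); (NULL, NULL, Pia); (NULL, NULL, NULL)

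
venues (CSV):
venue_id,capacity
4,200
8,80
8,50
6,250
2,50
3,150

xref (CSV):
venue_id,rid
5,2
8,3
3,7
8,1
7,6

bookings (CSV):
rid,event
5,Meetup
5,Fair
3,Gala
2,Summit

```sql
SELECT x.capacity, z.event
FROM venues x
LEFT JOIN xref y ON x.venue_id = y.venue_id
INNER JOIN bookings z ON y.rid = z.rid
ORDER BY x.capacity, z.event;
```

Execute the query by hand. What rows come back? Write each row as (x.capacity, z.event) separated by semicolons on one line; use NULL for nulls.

(50, Gala); (80, Gala)

Evaluate left to right. First `venues x LEFT JOIN xref y` on venue_id: 8 row(s).
Then INNER JOIN `bookings z` on rid: keep only rows whose y.rid appears in z.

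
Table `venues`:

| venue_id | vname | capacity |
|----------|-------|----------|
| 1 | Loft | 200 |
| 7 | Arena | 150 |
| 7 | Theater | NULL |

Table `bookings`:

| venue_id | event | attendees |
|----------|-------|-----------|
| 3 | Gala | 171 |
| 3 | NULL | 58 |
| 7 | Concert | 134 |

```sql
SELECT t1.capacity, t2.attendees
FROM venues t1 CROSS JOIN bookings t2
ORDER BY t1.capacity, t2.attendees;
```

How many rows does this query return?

9

CROSS JOIN pairs every row of `venues` with every row of `bookings`: 3 × 3 = 9 rows.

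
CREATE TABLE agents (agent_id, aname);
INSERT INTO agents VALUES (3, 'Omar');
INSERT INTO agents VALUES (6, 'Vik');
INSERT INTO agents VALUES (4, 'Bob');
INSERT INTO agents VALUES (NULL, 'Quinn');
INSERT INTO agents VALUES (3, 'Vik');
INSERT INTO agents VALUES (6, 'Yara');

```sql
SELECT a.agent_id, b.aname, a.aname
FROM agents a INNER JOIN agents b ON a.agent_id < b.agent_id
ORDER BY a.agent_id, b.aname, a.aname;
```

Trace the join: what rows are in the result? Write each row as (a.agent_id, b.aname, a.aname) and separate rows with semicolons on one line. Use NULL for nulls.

(3, Bob, Omar); (3, Bob, Vik); (3, Vik, Omar); (3, Vik, Vik); (3, Yara, Omar); (3, Yara, Vik); (4, Vik, Bob); (4, Yara, Bob)

INNER JOIN keeps only pairs where the ON condition holds.
Matching on a.agent_id < b.agent_id. A NULL in a compared column never satisfies the condition.
- a[0] agent_id=3 → 3 match(es) in b → 3 row(s).
- a[1] agent_id=6 → no match; dropped.
- a[2] agent_id=4 → 2 match(es) in b → 2 row(s).
- a[3] agent_id=NULL → no match; dropped.
- a[4] agent_id=3 → 3 match(es) in b → 3 row(s).
- a[5] agent_id=6 → no match; dropped.
After projecting and ordering:
a.agent_id | b.aname | a.aname
3 | Bob | Omar
3 | Bob | Vik
3 | Vik | Omar
3 | Vik | Vik
3 | Yara | Omar
3 | Yara | Vik
4 | Vik | Bob
4 | Yara | Bob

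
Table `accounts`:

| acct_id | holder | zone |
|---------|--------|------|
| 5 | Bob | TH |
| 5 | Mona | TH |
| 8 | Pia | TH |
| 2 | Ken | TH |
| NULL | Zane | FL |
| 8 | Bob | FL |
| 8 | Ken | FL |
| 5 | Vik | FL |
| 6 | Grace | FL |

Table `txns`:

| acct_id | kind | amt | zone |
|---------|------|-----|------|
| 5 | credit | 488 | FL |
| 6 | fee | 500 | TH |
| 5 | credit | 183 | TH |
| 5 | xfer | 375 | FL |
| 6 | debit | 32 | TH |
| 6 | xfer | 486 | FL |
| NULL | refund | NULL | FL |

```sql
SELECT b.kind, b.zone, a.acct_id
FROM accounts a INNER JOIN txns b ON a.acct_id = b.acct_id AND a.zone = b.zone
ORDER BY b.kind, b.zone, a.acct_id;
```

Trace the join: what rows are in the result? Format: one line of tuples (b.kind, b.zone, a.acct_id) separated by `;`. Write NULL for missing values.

(credit, FL, 5); (credit, TH, 5); (credit, TH, 5); (xfer, FL, 5); (xfer, FL, 6)

INNER JOIN keeps only pairs where the ON condition holds.
Matching on a.acct_id = b.acct_id AND a.zone = b.zone. A NULL in a compared column never satisfies the condition.
Matched pairs: 5.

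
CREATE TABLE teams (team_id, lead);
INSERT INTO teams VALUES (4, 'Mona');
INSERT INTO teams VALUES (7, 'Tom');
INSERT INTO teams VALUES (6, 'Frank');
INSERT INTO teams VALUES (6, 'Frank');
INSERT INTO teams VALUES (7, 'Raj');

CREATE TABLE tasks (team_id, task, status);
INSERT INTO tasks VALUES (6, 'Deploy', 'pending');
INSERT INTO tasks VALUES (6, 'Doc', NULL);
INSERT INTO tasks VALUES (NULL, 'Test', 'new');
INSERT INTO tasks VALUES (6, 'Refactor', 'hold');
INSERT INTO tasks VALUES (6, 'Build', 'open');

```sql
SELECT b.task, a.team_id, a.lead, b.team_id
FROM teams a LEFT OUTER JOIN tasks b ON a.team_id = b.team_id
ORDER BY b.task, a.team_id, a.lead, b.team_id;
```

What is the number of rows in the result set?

11

LEFT JOIN keeps every row from `teams`; unmatched rows get NULL for `tasks`'s columns.
Matching on a.team_id = b.team_id. A NULL in a compared column never satisfies the condition.
- a[0] team_id=4 → no match; kept with NULLs on the b side.
- a[1] team_id=7 → no match; kept with NULLs on the b side.
- a[2] team_id=6 → 4 match(es) in b → 4 row(s).
- a[3] team_id=6 → 4 match(es) in b → 4 row(s).
- a[4] team_id=7 → no match; kept with NULLs on the b side.
Total: 8 matched + 3 padded = 11 rows.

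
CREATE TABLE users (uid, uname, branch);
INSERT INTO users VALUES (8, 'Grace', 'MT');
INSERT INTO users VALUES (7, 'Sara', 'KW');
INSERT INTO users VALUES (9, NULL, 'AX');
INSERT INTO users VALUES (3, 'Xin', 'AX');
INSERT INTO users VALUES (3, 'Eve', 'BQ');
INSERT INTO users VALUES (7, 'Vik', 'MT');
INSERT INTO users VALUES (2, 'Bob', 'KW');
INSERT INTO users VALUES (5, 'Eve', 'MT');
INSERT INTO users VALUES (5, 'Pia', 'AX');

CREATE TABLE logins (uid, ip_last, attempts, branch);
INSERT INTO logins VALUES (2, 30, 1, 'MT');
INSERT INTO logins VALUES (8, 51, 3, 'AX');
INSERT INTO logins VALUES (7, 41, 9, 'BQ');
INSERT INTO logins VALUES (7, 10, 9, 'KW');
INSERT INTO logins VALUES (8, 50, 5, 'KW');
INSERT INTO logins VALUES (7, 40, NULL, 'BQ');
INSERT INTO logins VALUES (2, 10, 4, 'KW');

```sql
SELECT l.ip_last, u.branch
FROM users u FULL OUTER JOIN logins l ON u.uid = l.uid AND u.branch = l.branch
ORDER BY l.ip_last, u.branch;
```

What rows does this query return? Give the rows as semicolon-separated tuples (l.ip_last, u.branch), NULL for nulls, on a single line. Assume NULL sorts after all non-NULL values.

FULL OUTER JOIN keeps every row from both sides; unmatched rows get NULL for the other side's columns.
Matching on u.uid = l.uid AND u.branch = l.branch.
Matched pairs: 2; unmatched u rows kept: 7; unmatched l rows kept: 5.

(10, KW); (10, KW); (30, NULL); (40, NULL); (41, NULL); (50, NULL); (51, NULL); (NULL, AX); (NULL, AX); (NULL, AX); (NULL, BQ); (NULL, MT); (NULL, MT); (NULL, MT)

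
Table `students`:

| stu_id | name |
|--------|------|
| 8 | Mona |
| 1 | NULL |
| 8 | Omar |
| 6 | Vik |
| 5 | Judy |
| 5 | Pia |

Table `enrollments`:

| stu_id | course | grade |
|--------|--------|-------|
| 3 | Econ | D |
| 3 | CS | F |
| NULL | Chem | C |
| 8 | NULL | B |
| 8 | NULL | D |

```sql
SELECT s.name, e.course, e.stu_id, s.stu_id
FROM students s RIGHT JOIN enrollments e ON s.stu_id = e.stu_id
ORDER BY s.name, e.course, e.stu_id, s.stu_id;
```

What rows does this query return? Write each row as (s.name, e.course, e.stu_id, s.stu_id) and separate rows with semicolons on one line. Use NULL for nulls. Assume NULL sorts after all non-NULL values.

RIGHT JOIN keeps every row from `enrollments`; unmatched rows get NULL for `students`'s columns.
Matching on s.stu_id = e.stu_id. A NULL in a compared column never satisfies the condition.
Matched pairs: 4; unmatched e rows kept: 3.

(Mona, NULL, 8, 8); (Mona, NULL, 8, 8); (Omar, NULL, 8, 8); (Omar, NULL, 8, 8); (NULL, CS, 3, NULL); (NULL, Chem, NULL, NULL); (NULL, Econ, 3, NULL)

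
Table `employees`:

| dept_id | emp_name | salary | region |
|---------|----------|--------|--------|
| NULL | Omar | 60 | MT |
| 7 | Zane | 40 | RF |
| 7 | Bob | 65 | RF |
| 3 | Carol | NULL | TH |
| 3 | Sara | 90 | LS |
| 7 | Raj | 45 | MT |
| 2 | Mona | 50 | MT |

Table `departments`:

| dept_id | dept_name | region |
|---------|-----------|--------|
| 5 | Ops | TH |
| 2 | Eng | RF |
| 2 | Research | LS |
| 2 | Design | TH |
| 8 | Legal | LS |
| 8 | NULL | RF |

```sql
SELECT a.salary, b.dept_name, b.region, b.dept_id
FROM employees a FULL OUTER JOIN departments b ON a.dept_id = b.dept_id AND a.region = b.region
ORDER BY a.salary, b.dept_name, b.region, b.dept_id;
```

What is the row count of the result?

13

FULL OUTER JOIN keeps every row from both sides; unmatched rows get NULL for the other side's columns.
Matching on a.dept_id = b.dept_id AND a.region = b.region. A NULL in a compared column never satisfies the condition.
- dept_id=NULL, region=MT: no b row matches, row kept with b columns NULL.
- dept_id=7, region=RF: no b row matches, row kept with b columns NULL.
- dept_id=7, region=RF: no b row matches, row kept with b columns NULL.
- dept_id=3, region=TH: no b row matches, row kept with b columns NULL.
- dept_id=3, region=LS: no b row matches, row kept with b columns NULL.
- dept_id=7, region=MT: no b row matches, row kept with b columns NULL.
- dept_id=2, region=MT: no b row matches, row kept with b columns NULL.
- 6 b row(s) had no a match → kept, a columns NULL.
Total: 0 matched + 13 padded = 13 rows.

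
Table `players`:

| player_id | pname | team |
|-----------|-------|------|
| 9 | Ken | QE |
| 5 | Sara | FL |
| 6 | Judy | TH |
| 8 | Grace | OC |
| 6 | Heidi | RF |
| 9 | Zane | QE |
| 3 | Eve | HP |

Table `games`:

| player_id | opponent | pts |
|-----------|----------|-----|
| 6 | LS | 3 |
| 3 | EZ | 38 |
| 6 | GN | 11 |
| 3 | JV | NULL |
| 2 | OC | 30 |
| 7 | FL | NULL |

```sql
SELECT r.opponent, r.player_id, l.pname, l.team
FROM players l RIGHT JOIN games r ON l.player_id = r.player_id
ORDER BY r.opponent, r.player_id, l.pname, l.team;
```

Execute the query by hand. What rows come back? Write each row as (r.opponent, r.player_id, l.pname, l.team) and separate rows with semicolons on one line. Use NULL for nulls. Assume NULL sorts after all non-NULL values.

(EZ, 3, Eve, HP); (FL, 7, NULL, NULL); (GN, 6, Heidi, RF); (GN, 6, Judy, TH); (JV, 3, Eve, HP); (LS, 6, Heidi, RF); (LS, 6, Judy, TH); (OC, 2, NULL, NULL)

RIGHT JOIN keeps every row from `games`; unmatched rows get NULL for `players`'s columns.
Matching on l.player_id = r.player_id.
Matched pairs: 6; unmatched r rows kept: 2.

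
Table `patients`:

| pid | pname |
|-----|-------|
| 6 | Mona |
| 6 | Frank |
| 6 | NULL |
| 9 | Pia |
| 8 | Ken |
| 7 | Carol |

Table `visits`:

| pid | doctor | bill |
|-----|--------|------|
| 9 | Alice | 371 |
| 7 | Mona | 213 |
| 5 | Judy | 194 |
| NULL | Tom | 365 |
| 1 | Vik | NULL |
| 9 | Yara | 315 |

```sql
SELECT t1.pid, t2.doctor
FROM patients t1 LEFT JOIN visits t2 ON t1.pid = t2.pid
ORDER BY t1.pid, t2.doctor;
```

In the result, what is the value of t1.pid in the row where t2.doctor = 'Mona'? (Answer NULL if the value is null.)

7

LEFT JOIN keeps every row from `patients`; unmatched rows get NULL for `visits`'s columns.
Matching on t1.pid = t2.pid. A NULL in a compared column never satisfies the condition.
- t1 (pid=6) has no partner → padded with NULL.
- t1 (pid=6) has no partner → padded with NULL.
- t1 (pid=6) has no partner → padded with NULL.
- t1 (pid=9) pairs with 2 row(s) of t2.
- t1 (pid=8) has no partner → padded with NULL.
- t1 (pid=7) pairs with 1 row(s) of t2.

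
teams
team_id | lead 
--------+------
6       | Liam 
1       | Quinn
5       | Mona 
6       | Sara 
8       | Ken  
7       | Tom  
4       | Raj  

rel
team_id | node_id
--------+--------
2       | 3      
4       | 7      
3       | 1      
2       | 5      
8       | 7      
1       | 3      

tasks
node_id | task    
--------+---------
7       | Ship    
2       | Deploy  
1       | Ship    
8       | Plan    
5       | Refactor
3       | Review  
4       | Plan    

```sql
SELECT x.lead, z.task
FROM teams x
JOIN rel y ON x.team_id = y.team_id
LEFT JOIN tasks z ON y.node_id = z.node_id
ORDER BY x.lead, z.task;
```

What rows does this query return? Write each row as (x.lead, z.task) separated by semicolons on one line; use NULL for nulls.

Step 1 — x INNER JOIN y on team_id → 3 row(s).
Then LEFT JOIN `tasks z` on node_id: each of those 3 rows is kept; rows whose y.node_id has no match in z get NULL for z's columns.

(Ken, Ship); (Quinn, Review); (Raj, Ship)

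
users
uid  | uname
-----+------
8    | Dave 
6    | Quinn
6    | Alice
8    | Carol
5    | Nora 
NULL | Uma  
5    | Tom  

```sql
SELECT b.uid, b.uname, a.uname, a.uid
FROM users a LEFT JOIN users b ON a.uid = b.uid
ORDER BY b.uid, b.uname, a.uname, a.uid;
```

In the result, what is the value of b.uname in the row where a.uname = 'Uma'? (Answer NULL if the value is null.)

LEFT JOIN keeps every row from `users a`; unmatched rows get NULL for `users b`'s columns.
Matching on a.uid = b.uid. A NULL in a compared column never satisfies the condition.
Matched pairs: 12; unmatched a rows kept: 1.

NULL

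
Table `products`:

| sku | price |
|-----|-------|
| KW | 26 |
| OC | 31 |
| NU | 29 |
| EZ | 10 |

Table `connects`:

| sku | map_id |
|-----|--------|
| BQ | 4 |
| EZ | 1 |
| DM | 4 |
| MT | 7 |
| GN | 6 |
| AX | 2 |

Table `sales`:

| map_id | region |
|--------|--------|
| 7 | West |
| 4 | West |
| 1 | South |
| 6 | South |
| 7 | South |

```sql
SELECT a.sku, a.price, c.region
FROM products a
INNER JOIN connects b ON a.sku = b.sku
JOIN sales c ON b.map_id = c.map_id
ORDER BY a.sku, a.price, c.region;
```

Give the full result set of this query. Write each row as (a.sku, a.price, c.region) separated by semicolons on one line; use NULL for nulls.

(EZ, 10, South)

Step 1 — a INNER JOIN b on sku → 1 row(s).
Then INNER JOIN `sales c` on map_id: keep only rows whose b.map_id appears in c.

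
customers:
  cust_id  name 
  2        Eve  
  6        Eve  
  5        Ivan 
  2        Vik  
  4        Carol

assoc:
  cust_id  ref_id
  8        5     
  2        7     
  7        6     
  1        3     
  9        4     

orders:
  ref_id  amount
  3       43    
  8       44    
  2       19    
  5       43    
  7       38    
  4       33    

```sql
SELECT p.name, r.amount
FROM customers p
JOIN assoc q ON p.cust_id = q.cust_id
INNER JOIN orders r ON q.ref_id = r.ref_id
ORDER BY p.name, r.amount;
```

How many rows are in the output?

Evaluate left to right. First `customers p INNER JOIN assoc q` on cust_id: 2 row(s).
Then INNER JOIN `orders r` on ref_id: keep only rows whose q.ref_id appears in r.
Result: 2 row(s).

2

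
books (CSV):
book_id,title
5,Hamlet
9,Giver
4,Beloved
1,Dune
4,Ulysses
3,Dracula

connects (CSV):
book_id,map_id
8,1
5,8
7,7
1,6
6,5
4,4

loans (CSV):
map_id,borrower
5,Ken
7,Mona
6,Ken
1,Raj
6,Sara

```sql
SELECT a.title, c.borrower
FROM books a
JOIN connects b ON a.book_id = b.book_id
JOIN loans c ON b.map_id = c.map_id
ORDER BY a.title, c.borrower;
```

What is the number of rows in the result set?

2

Joins associate left-to-right: books INNER JOIN connects on book_id gives 4 intermediate row(s).
Then INNER JOIN `loans c` on map_id: keep only rows whose b.map_id appears in c.
Result: 2 row(s).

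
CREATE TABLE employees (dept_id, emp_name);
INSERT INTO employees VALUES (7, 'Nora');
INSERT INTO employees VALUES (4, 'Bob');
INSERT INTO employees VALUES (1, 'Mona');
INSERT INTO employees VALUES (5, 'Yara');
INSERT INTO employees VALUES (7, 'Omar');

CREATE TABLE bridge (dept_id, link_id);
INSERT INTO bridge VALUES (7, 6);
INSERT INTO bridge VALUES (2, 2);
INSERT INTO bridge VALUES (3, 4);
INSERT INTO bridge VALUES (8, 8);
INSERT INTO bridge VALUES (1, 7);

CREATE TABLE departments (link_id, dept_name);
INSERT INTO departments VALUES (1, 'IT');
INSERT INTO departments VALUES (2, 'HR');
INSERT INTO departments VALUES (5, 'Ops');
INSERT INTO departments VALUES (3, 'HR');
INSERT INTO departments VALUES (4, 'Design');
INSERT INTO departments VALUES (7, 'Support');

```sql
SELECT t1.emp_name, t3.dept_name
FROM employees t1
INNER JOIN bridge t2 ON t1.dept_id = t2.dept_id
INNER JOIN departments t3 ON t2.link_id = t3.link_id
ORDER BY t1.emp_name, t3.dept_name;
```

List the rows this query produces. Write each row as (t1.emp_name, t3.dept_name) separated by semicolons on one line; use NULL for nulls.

(Mona, Support)

Joins associate left-to-right: employees INNER JOIN bridge on dept_id gives 3 intermediate row(s).
Then INNER JOIN `departments t3` on link_id: keep only rows whose t2.link_id appears in t3.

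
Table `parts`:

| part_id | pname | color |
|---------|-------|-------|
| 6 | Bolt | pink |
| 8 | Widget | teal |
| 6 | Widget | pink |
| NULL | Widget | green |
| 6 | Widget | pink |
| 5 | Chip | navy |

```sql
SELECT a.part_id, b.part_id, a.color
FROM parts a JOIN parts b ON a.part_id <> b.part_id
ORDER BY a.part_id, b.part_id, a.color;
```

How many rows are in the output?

14

INNER JOIN keeps only pairs where the ON condition holds.
Matching on a.part_id <> b.part_id. A NULL in a compared column never satisfies the condition.
Matched pairs: 14.
Total: 14 rows.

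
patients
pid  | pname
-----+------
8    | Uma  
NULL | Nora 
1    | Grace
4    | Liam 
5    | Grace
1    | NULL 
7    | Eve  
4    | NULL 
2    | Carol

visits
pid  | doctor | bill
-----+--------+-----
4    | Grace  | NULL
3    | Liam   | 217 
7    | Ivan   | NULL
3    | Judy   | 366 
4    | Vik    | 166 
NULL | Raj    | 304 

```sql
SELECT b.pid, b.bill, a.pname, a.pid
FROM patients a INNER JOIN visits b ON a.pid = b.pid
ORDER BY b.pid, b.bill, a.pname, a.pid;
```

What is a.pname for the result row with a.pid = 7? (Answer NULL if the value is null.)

INNER JOIN keeps only pairs where the ON condition holds.
Matching on a.pid = b.pid. A NULL in a compared column never satisfies the condition.
Matched pairs: 5.

Eve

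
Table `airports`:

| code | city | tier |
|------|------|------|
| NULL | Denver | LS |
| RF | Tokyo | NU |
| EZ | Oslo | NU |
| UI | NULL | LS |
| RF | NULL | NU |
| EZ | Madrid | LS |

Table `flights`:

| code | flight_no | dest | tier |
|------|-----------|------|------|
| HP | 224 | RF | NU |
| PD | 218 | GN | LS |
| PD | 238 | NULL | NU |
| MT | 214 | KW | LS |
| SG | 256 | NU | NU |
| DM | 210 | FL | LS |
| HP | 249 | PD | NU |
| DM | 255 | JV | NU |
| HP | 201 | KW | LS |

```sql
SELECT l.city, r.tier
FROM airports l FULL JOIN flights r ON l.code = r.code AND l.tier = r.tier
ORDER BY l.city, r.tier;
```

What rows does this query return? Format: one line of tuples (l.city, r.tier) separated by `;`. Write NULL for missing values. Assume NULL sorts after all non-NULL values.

FULL OUTER JOIN keeps every row from both sides; unmatched rows get NULL for the other side's columns.
Matching on l.code = r.code AND l.tier = r.tier. A NULL in a compared column never satisfies the condition.
Matched pairs: 0; unmatched l rows kept: 6; unmatched r rows kept: 9.

(Denver, NULL); (Madrid, NULL); (Oslo, NULL); (Tokyo, NULL); (NULL, LS); (NULL, LS); (NULL, LS); (NULL, LS); (NULL, NU); (NULL, NU); (NULL, NU); (NULL, NU); (NULL, NU); (NULL, NULL); (NULL, NULL)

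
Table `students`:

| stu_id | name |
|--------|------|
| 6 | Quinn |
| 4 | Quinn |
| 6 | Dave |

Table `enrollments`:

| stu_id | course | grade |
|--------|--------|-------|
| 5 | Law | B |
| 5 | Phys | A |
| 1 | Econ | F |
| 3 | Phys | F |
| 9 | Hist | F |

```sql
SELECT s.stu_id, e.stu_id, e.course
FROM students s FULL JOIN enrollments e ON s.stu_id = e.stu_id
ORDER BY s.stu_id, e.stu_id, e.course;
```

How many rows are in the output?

8

FULL OUTER JOIN keeps every row from both sides; unmatched rows get NULL for the other side's columns.
Matching on s.stu_id = e.stu_id.
- s[0] stu_id=6 → no match; kept with NULLs on the e side.
- s[1] stu_id=4 → no match; kept with NULLs on the e side.
- s[2] stu_id=6 → no match; kept with NULLs on the e side.
- plus 5 unmatched e row(s), each kept with NULL s columns.
Total: 0 matched + 8 padded = 8 rows.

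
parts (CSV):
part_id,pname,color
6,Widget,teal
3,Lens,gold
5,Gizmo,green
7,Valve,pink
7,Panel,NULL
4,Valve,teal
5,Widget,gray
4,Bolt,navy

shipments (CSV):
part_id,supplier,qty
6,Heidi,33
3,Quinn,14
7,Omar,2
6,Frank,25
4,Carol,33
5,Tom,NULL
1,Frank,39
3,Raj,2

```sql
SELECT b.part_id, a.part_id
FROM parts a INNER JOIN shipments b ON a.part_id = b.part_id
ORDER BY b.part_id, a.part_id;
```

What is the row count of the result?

INNER JOIN keeps only pairs where the ON condition holds.
Matching on a.part_id = b.part_id.
Matched pairs: 10.
Total: 10 rows.

10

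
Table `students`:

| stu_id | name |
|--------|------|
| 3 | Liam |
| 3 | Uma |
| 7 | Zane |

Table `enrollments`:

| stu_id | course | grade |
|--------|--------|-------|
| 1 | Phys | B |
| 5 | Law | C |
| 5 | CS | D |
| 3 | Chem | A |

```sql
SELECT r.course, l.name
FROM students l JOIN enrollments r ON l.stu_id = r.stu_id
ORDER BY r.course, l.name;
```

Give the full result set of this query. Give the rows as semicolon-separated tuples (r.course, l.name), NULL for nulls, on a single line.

(Chem, Liam); (Chem, Uma)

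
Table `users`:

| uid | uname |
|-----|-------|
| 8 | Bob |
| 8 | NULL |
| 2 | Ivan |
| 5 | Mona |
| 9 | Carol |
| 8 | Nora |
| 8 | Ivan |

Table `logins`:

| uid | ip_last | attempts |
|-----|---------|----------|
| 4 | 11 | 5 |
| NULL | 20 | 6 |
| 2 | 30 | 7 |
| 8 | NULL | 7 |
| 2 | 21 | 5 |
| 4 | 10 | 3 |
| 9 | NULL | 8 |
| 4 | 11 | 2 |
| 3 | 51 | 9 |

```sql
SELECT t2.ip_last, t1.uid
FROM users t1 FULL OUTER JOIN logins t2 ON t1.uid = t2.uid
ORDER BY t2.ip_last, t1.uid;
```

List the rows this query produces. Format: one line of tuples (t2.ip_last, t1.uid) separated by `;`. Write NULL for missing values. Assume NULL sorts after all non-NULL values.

(10, NULL); (11, NULL); (11, NULL); (20, NULL); (21, 2); (30, 2); (51, NULL); (NULL, 5); (NULL, 8); (NULL, 8); (NULL, 8); (NULL, 8); (NULL, 9)

FULL OUTER JOIN keeps every row from both sides; unmatched rows get NULL for the other side's columns.
Matching on t1.uid = t2.uid. A NULL in a compared column never satisfies the condition.
- t1[0] uid=8 → 1 match(es) in t2 → 1 row(s).
- t1[1] uid=8 → 1 match(es) in t2 → 1 row(s).
- t1[2] uid=2 → 2 match(es) in t2 → 2 row(s).
- t1[3] uid=5 → no match; kept with NULLs on the t2 side.
- t1[4] uid=9 → 1 match(es) in t2 → 1 row(s).
- t1[5] uid=8 → 1 match(es) in t2 → 1 row(s).
- t1[6] uid=8 → 1 match(es) in t2 → 1 row(s).
- 5 row(s) from t2 found no t1 partner → padded with NULL.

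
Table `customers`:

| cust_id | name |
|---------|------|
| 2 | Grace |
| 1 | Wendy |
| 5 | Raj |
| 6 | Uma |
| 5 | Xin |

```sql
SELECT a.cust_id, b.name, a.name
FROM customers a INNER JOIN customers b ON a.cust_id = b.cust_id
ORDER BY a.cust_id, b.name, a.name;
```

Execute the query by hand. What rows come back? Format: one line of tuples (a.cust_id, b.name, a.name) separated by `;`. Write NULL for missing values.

INNER JOIN keeps only pairs where the ON condition holds.
Matching on a.cust_id = b.cust_id.
Matched pairs: 7.

(1, Wendy, Wendy); (2, Grace, Grace); (5, Raj, Raj); (5, Raj, Xin); (5, Xin, Raj); (5, Xin, Xin); (6, Uma, Uma)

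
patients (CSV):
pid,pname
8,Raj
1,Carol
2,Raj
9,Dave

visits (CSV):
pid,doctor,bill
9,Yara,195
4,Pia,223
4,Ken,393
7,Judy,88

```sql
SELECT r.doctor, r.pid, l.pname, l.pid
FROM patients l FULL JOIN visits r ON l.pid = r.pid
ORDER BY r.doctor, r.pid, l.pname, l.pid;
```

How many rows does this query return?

7

FULL OUTER JOIN keeps every row from both sides; unmatched rows get NULL for the other side's columns.
Matching on l.pid = r.pid.
- l[0] pid=8 → no match; kept with NULLs on the r side.
- l[1] pid=1 → no match; kept with NULLs on the r side.
- l[2] pid=2 → no match; kept with NULLs on the r side.
- l[3] pid=9 → 1 match(es) in r → 1 row(s).
- 3 row(s) from r found no l partner → padded with NULL.
Total: 1 matched + 6 padded = 7 rows.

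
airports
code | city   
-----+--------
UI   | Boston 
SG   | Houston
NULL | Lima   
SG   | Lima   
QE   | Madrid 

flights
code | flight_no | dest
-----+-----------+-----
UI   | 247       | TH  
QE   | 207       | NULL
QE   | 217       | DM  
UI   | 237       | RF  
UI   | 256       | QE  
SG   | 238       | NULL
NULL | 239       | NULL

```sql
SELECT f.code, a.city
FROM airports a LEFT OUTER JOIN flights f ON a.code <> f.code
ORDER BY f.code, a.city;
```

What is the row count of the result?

LEFT JOIN keeps every row from `airports`; unmatched rows get NULL for `flights`'s columns.
Matching on a.code <> f.code. A NULL in a compared column never satisfies the condition.
Matched pairs: 17; unmatched a rows kept: 1.
Total: 17 matched + 1 padded = 18 rows.

18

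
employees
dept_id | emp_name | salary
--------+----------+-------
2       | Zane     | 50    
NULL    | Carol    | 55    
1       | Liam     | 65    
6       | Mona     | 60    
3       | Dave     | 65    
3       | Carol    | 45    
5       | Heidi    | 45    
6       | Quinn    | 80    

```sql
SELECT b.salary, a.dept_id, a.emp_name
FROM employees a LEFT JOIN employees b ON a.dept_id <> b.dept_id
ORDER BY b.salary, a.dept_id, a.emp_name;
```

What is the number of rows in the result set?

LEFT JOIN keeps every row from `employees a`; unmatched rows get NULL for `employees b`'s columns.
Matching on a.dept_id <> b.dept_id. A NULL in a compared column never satisfies the condition.
- a row (dept_id=2): matches 6 b row(s) → 6 output row(s).
- a row (dept_id=NULL): no match → kept, b columns NULL.
- a row (dept_id=1): matches 6 b row(s) → 6 output row(s).
- a row (dept_id=6): matches 5 b row(s) → 5 output row(s).
- a row (dept_id=3): matches 5 b row(s) → 5 output row(s).
- a row (dept_id=3): matches 5 b row(s) → 5 output row(s).
- a row (dept_id=5): matches 6 b row(s) → 6 output row(s).
- a row (dept_id=6): matches 5 b row(s) → 5 output row(s).
Total: 38 matched + 1 padded = 39 rows.

39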